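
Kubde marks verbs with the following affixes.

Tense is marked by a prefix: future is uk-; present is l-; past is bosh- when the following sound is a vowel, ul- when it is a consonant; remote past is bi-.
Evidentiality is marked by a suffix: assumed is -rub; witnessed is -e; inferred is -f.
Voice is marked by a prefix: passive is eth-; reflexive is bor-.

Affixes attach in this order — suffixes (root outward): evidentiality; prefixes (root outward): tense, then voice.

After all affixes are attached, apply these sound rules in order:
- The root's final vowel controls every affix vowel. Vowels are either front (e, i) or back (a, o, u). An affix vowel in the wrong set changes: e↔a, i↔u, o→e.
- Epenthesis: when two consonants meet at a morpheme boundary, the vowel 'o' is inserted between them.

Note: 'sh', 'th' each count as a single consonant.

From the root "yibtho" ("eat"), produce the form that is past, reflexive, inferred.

Attach evidentiality inferred -f → yibthof.
Attach tense past ul- (before consonant 'y') → ulyibthof.
Attach voice reflexive bor- → borulyibthof.
Vowel harmony: no change.
Apply epenthesis: borulyibthof → boruloyibthof.

boruloyibthof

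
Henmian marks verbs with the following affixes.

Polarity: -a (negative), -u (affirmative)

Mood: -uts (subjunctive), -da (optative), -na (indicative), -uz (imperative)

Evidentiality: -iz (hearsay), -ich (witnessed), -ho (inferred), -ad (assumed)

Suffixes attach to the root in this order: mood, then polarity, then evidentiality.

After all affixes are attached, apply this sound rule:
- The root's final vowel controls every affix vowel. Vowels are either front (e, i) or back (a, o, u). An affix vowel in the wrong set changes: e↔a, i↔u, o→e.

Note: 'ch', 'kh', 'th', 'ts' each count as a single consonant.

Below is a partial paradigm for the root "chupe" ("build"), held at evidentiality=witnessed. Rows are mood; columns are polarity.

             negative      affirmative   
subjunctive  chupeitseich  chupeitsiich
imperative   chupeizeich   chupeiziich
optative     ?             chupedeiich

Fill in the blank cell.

chupedeeich

Attach mood optative -da → chupeda.
Attach polarity negative -a → chupedaa.
Attach evidentiality witnessed -ich → chupedaaich.
Apply vowel harmony: chupedaaich → chupedeeich.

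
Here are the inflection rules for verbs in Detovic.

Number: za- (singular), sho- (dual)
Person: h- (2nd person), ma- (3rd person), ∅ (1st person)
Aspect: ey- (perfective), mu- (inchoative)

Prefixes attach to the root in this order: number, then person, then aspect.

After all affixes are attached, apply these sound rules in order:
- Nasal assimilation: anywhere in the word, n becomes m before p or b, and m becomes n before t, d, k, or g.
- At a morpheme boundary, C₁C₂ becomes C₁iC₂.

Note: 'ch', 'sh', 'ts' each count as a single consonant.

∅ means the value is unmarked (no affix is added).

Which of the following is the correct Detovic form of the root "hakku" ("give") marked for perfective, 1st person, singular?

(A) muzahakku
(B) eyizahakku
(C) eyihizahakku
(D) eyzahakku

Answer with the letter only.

Attach number singular za- → zahakku.
person = 1st person: zero marking, form stays zahakku.
Attach aspect perfective ey- → eyzahakku.
Nasal assimilation: no change.
Apply epenthesis: eyzahakku → eyizahakku.
So the correct form is eyizahakku, option (B).
(A) muzahakku is wrong: it uses inchoative instead of perfective for aspect.
(D) eyzahakku is wrong: it fails to apply the sound rule(s).
(C) eyihizahakku is wrong: it uses 2nd person instead of 1st person for person.

B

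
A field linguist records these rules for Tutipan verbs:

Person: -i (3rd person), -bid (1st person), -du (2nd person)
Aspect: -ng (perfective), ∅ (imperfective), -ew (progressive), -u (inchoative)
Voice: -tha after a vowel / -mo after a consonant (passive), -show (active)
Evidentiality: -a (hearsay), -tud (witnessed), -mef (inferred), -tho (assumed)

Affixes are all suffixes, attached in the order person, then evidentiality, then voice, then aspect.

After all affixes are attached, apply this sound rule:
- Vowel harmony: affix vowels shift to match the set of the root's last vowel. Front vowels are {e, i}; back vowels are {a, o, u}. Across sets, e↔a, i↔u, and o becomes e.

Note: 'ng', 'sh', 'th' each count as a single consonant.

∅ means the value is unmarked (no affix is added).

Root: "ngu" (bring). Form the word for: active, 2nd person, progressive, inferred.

Attach person 2nd person -du → ngudu.
Attach evidentiality inferred -mef → ngudumef.
Attach voice active -show → ngudumefshow.
Attach aspect progressive -ew → ngudumefshowew.
Apply vowel harmony: ngudumefshowew → ngudumafshowaw.

ngudumafshowaw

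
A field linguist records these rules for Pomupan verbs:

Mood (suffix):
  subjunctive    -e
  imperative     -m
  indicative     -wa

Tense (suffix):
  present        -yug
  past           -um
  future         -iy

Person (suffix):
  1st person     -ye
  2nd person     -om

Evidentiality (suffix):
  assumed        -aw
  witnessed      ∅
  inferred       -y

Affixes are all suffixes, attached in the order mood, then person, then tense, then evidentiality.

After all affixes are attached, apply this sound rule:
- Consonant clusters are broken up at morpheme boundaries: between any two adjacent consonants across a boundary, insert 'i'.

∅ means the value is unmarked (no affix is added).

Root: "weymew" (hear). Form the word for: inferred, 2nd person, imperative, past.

Attach mood imperative -m → weymewm.
Attach person 2nd person -om → weymewmom.
Attach tense past -um → weymewmomum.
Attach evidentiality inferred -y → weymewmomumy.
Apply epenthesis: weymewmomumy → weymewimomumiy.

weymewimomumiy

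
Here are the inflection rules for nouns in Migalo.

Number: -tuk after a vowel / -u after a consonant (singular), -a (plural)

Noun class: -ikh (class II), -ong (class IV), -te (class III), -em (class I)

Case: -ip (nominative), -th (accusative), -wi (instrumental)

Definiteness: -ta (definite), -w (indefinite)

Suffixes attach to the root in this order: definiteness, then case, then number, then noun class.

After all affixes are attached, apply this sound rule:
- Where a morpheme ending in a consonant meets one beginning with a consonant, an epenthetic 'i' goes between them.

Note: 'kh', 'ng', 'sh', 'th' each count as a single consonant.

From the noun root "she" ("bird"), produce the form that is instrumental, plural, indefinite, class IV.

shewiwiaong

Attach definiteness indefinite -w → shew.
Attach case instrumental -wi → shewwi.
Attach number plural -a → shewwia.
Attach noun class class IV -ong → shewwiaong.
Apply epenthesis: shewwiaong → shewiwiaong.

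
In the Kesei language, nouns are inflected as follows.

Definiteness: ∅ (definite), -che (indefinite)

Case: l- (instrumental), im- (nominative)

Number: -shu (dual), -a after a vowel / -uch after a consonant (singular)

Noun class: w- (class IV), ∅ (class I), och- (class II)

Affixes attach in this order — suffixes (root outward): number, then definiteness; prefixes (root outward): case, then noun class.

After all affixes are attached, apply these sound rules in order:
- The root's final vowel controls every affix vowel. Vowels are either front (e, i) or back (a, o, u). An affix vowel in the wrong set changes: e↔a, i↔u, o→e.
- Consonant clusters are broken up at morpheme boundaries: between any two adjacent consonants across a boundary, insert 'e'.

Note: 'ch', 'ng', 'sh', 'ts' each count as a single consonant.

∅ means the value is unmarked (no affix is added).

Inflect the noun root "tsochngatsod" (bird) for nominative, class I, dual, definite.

umetsochngatsodeshu

Attach number dual -shu → tsochngatsodshu.
Attach case nominative im- → imtsochngatsodshu.
definiteness = definite: zero marking, form stays imtsochngatsodshu.
noun class = class I: zero marking, form stays imtsochngatsodshu.
Apply vowel harmony: imtsochngatsodshu → umtsochngatsodshu.
Apply epenthesis: umtsochngatsodshu → umetsochngatsodeshu.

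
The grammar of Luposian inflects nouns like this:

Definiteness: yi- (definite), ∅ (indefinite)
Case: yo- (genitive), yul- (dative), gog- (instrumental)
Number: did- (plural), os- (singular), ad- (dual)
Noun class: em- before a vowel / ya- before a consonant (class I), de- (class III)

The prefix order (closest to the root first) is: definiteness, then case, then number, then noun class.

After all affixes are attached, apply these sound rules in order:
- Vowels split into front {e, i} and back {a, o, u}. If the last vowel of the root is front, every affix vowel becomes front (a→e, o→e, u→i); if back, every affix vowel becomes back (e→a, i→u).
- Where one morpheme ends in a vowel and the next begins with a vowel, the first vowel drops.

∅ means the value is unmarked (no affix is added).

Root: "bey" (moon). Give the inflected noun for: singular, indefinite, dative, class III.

definiteness = indefinite: zero marking, form stays bey.
Attach case dative yul- → yulbey.
Attach number singular os- → osyulbey.
Attach noun class class III de- → deosyulbey.
Apply vowel harmony: deosyulbey → deesyilbey.
Apply vowel deletion: deesyilbey → desyilbey.

desyilbey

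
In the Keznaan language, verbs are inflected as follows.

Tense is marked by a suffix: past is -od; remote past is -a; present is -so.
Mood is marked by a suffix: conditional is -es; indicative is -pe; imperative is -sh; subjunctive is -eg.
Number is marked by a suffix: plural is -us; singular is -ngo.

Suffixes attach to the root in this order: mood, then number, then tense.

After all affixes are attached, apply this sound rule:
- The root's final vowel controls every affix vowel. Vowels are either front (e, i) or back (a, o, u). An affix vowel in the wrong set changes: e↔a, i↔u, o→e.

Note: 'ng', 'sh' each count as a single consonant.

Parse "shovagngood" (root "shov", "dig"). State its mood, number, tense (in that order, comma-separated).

subjunctive, singular, past

Segment: shov-eg-ngo-od.
mood: -eg → subjunctive.
number: -ngo → singular.
tense: -od → past.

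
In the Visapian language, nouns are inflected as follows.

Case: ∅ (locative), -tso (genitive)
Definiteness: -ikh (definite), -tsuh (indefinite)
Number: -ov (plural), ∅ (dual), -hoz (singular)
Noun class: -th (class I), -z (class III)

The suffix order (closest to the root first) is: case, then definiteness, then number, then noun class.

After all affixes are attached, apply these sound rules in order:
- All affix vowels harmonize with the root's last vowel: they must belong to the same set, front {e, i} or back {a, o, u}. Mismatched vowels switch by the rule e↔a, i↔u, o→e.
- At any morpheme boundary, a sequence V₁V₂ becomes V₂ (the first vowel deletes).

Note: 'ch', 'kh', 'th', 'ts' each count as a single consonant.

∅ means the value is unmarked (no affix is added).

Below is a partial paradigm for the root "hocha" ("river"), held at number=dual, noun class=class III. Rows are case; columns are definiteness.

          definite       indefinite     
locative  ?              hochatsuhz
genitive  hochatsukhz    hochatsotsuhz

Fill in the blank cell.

hochukhz

case = locative: zero marking, form stays hocha.
Attach definiteness definite -ikh → hochaikh.
number = dual: zero marking, form stays hochaikh.
Attach noun class class III -z → hochaikhz.
Apply vowel harmony: hochaikhz → hochaukhz.
Apply vowel deletion: hochaukhz → hochukhz.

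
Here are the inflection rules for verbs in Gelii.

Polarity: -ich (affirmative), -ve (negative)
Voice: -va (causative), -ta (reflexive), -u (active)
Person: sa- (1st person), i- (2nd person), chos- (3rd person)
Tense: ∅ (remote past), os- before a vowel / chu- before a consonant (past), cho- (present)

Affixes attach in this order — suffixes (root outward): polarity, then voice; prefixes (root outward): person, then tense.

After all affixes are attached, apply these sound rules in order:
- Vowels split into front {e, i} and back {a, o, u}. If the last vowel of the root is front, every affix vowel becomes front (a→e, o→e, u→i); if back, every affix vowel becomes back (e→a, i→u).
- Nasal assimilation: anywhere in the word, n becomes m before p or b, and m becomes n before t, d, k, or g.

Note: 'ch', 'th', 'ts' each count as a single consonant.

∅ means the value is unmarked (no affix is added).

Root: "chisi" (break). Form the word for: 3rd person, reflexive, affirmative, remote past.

cheschisiichte

Attach polarity affirmative -ich → chisiich.
Attach person 3rd person chos- → choschisiich.
tense = remote past: zero marking, form stays choschisiich.
Attach voice reflexive -ta → choschisiichta.
Apply vowel harmony: choschisiichta → cheschisiichte.
Nasal assimilation: no change.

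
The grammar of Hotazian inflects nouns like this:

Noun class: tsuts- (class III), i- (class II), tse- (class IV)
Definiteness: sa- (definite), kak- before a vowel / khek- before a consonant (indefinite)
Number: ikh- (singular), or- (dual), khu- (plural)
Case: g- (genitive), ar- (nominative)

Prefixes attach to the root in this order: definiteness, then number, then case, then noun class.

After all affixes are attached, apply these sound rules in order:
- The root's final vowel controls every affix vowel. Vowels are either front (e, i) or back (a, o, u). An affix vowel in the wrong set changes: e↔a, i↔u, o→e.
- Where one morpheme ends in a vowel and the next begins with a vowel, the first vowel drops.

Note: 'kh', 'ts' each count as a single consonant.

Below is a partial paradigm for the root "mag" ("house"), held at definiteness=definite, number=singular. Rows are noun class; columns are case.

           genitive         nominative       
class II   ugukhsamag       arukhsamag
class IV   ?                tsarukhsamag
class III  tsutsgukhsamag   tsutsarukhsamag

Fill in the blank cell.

Attach definiteness definite sa- → samag.
Attach number singular ikh- → ikhsamag.
Attach case genitive g- → gikhsamag.
Attach noun class class IV tse- → tsegikhsamag.
Apply vowel harmony: tsegikhsamag → tsagukhsamag.
Vowel deletion: no change.

tsagukhsamag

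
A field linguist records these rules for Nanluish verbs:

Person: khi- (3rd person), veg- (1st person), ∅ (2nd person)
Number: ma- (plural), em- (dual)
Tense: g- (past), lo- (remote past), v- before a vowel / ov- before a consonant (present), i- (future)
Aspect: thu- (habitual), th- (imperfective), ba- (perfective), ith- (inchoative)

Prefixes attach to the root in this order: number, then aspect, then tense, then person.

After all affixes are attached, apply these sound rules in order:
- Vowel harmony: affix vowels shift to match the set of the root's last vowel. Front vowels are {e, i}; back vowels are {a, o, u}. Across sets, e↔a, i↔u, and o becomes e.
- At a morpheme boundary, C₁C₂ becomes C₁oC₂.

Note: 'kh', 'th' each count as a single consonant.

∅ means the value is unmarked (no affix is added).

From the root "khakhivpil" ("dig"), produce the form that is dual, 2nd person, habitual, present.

Attach number dual em- → emkhakhivpil.
Attach aspect habitual thu- → thuemkhakhivpil.
Attach tense present ov- (before consonant 'th') → ovthuemkhakhivpil.
person = 2nd person: zero marking, form stays ovthuemkhakhivpil.
Apply vowel harmony: ovthuemkhakhivpil → evthiemkhakhivpil.
Apply epenthesis: evthiemkhakhivpil → evothiemokhakhivpil.

evothiemokhakhivpil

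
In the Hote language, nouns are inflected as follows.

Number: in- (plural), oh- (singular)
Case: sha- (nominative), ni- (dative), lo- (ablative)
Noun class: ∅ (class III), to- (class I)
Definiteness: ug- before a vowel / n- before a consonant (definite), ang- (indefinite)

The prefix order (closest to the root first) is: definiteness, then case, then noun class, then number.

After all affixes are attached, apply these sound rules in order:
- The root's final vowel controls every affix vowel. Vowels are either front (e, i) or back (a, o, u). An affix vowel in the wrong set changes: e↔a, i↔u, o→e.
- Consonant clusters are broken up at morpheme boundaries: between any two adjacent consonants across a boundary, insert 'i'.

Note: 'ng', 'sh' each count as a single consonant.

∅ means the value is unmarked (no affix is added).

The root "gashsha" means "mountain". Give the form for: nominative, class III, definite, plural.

unishanigashsha

Attach definiteness definite n- (before consonant 'g') → ngashsha.
Attach case nominative sha- → shangashsha.
noun class = class III: zero marking, form stays shangashsha.
Attach number plural in- → inshangashsha.
Apply vowel harmony: inshangashsha → unshangashsha.
Apply epenthesis: unshangashsha → unishanigashsha.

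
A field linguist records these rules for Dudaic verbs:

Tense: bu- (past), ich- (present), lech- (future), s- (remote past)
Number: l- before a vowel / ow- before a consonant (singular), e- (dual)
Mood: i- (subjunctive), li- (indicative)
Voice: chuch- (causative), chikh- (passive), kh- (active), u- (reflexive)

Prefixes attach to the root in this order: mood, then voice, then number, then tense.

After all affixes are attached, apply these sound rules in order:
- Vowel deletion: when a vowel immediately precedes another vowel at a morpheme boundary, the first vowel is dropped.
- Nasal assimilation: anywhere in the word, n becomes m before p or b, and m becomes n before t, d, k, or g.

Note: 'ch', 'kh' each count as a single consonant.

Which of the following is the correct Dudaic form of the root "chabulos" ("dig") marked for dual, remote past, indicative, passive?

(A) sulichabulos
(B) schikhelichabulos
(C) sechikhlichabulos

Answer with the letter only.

C

Attach mood indicative li- → lichabulos.
Attach voice passive chikh- → chikhlichabulos.
Attach number dual e- → echikhlichabulos.
Attach tense remote past s- → sechikhlichabulos.
Vowel deletion: no change.
Nasal assimilation: no change.
So the correct form is sechikhlichabulos, option (C).
(B) schikhelichabulos is wrong: it has the affixes in the wrong order.
(A) sulichabulos is wrong: it uses reflexive instead of passive for voice.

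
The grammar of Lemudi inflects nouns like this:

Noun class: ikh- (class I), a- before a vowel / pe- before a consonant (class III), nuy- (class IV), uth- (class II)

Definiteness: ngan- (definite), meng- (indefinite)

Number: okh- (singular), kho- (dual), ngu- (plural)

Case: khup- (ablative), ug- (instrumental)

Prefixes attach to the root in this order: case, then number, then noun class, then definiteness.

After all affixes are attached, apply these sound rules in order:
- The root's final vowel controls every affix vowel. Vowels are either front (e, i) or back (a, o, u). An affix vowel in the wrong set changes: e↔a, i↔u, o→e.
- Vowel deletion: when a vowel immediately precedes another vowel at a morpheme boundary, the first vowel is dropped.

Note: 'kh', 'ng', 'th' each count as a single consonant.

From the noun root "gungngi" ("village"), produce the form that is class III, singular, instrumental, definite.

ngenekhiggungngi

Attach case instrumental ug- → uggungngi.
Attach number singular okh- → okhuggungngi.
Attach noun class class III a- (before vowel 'o') → aokhuggungngi.
Attach definiteness definite ngan- → nganaokhuggungngi.
Apply vowel harmony: nganaokhuggungngi → ngeneekhiggungngi.
Apply vowel deletion: ngeneekhiggungngi → ngenekhiggungngi.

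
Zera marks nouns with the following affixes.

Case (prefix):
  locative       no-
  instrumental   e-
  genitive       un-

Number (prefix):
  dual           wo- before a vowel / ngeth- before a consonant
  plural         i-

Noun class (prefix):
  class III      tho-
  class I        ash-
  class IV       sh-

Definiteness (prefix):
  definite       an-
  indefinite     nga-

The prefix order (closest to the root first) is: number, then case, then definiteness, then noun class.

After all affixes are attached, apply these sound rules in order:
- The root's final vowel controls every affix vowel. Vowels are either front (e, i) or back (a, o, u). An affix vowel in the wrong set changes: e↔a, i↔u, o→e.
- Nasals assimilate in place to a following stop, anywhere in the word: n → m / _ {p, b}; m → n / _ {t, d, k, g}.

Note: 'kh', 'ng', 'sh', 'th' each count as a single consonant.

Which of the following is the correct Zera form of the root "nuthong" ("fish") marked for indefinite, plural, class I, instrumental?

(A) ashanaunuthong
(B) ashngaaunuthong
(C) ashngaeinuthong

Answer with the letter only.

B

Attach number plural i- → inuthong.
Attach case instrumental e- → einuthong.
Attach definiteness indefinite nga- → ngaeinuthong.
Attach noun class class I ash- → ashngaeinuthong.
Apply vowel harmony: ashngaeinuthong → ashngaaunuthong.
Nasal assimilation: no change.
So the correct form is ashngaaunuthong, option (B).
(A) ashanaunuthong is wrong: it uses definite instead of indefinite for definiteness.
(C) ashngaeinuthong is wrong: it fails to apply the sound rule(s).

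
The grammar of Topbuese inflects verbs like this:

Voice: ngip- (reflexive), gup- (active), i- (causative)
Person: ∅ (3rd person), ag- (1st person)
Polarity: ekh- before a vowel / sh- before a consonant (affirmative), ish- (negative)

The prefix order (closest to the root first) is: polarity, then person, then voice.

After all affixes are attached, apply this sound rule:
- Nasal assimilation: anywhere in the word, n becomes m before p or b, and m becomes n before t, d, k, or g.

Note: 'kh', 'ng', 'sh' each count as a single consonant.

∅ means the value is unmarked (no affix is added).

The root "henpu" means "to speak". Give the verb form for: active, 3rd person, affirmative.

gupshhempu

Attach polarity affirmative sh- (before consonant 'h') → shhenpu.
person = 3rd person: zero marking, form stays shhenpu.
Attach voice active gup- → gupshhenpu.
Apply nasal assimilation: gupshhenpu → gupshhempu.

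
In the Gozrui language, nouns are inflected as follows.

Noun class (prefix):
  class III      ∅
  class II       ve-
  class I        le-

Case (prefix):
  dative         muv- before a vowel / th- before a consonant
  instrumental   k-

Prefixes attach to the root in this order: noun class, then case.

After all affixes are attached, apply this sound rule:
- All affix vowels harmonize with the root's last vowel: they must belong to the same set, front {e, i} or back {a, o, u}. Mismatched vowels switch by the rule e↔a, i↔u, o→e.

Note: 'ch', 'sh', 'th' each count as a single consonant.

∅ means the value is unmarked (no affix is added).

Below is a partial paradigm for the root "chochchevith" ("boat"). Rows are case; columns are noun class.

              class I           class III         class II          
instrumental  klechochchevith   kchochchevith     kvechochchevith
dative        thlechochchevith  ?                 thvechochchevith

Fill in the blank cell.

noun class = class III: zero marking, form stays chochchevith.
Attach case dative th- (before consonant 'ch') → thchochchevith.
Vowel harmony: no change.

thchochchevith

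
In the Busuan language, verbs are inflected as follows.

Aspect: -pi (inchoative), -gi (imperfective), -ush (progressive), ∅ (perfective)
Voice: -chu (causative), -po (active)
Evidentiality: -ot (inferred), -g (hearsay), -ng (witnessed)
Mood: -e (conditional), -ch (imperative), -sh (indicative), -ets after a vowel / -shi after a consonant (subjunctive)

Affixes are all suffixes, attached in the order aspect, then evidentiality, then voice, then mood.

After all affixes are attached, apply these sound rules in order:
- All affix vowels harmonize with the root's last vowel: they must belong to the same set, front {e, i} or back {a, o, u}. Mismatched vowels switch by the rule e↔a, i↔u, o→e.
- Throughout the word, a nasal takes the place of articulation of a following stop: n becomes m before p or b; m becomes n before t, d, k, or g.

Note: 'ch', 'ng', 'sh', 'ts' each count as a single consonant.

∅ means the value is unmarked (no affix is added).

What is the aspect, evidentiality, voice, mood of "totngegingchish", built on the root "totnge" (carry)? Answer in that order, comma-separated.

imperfective, witnessed, causative, indicative

Segment: totnge-gi-ng-chu-sh.
aspect: -gi → imperfective.
evidentiality: -ng → witnessed.
voice: -chu → causative.
mood: -sh → indicative.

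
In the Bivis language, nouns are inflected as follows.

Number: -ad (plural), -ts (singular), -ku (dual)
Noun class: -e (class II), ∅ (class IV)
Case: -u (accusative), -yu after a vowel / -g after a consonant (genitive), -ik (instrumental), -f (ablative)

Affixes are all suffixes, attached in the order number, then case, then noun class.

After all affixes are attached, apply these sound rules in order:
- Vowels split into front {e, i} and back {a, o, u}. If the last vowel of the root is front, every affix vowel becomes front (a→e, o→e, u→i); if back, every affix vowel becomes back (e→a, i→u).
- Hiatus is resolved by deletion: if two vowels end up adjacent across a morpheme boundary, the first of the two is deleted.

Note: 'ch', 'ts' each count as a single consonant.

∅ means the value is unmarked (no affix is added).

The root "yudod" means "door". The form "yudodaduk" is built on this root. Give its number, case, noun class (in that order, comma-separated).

Segment: yudod-ad-ik.
number: -ad → plural.
case: -ik → instrumental.
noun class: ∅ → class IV.

plural, instrumental, class IV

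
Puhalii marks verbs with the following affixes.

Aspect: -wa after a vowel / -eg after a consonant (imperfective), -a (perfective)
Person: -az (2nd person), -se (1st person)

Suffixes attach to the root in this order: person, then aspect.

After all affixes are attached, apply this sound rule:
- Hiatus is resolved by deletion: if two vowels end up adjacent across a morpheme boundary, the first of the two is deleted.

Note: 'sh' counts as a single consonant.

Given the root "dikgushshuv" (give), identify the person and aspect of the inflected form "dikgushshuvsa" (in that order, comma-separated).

1st person, perfective

Segment: dikgushshuv-se-a.
person: -se → 1st person.
aspect: -a → perfective.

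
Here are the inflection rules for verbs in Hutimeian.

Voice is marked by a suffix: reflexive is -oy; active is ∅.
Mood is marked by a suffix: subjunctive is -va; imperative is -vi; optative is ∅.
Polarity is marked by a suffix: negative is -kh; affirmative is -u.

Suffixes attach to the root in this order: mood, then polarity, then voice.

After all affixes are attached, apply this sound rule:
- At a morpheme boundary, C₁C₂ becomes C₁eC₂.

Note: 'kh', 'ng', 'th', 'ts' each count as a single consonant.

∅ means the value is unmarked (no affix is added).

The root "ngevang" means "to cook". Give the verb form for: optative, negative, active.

ngevangekh

mood = optative: zero marking, form stays ngevang.
Attach polarity negative -kh → ngevangkh.
voice = active: zero marking, form stays ngevangkh.
Apply epenthesis: ngevangkh → ngevangekh.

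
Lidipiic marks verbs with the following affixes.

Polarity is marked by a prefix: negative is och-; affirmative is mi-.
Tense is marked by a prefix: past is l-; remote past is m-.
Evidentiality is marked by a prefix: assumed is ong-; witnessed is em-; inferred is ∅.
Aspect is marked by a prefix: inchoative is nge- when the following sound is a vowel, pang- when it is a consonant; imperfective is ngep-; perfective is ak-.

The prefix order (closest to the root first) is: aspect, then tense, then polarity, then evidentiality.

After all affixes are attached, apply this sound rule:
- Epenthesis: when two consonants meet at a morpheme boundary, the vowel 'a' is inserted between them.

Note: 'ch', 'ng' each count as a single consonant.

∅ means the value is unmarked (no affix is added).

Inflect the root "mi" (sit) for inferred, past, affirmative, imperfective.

milangepami

Attach aspect imperfective ngep- → ngepmi.
Attach tense past l- → lngepmi.
Attach polarity affirmative mi- → milngepmi.
evidentiality = inferred: zero marking, form stays milngepmi.
Apply epenthesis: milngepmi → milangepami.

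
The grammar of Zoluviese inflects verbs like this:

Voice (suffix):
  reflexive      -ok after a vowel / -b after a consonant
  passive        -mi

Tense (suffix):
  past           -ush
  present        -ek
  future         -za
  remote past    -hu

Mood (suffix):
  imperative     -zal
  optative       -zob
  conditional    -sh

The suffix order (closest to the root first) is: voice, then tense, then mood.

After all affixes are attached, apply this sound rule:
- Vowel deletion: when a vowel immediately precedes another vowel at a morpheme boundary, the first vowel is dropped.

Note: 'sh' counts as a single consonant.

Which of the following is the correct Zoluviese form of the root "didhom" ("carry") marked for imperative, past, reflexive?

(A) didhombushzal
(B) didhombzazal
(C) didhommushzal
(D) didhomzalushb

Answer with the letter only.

Attach voice reflexive -b (after consonant 'm') → didhomb.
Attach tense past -ush → didhombush.
Attach mood imperative -zal → didhombushzal.
Vowel deletion: no change.
So the correct form is didhombushzal, option (A).
(B) didhombzazal is wrong: it uses future instead of past for tense.
(C) didhommushzal is wrong: it uses passive instead of reflexive for voice.
(D) didhomzalushb is wrong: it has the affixes in the wrong order.

A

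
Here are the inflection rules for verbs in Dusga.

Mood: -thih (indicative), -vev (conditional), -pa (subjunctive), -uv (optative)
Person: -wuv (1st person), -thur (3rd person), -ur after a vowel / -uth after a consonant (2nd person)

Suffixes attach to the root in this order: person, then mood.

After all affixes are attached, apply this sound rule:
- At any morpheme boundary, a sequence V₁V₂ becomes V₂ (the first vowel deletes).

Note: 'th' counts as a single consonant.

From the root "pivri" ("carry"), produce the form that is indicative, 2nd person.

Attach person 2nd person -ur (after vowel 'i') → pivriur.
Attach mood indicative -thih → pivriurthih.
Apply vowel deletion: pivriurthih → pivrurthih.

pivrurthih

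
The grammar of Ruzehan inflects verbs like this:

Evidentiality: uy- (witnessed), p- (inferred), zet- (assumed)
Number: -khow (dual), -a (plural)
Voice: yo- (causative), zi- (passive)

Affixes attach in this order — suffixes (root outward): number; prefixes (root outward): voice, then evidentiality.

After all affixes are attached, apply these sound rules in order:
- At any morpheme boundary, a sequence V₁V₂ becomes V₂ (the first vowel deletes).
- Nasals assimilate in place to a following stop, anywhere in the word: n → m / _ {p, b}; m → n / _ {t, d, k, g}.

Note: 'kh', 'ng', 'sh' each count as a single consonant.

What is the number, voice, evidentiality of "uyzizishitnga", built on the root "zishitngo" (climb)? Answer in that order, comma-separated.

plural, passive, witnessed

Segment: uy-zi-zishitngo-a.
number: -a → plural.
voice: zi- → passive.
evidentiality: uy- → witnessed.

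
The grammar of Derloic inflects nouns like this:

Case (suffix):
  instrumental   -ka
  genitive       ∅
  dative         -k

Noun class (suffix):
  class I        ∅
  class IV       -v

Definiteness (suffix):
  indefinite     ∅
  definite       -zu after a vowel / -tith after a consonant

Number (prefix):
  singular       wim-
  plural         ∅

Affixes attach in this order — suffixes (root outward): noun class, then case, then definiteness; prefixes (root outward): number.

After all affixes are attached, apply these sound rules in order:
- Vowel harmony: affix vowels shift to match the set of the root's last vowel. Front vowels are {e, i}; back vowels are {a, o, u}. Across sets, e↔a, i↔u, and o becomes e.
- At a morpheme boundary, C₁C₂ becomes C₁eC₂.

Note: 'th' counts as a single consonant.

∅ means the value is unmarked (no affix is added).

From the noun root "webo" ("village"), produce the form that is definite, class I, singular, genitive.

noun class = class I: zero marking, form stays webo.
case = genitive: zero marking, form stays webo.
Attach number singular wim- → wimwebo.
Attach definiteness definite -zu (after vowel 'o') → wimwebozu.
Apply vowel harmony: wimwebozu → wumwebozu.
Apply epenthesis: wumwebozu → wumewebozu.

wumewebozu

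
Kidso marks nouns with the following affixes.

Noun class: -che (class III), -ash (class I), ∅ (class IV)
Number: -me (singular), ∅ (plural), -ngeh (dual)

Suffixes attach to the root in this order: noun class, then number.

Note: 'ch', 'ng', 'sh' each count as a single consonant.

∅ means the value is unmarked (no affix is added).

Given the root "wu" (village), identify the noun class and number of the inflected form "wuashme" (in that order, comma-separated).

class I, singular

Segment: wu-ash-me.
noun class: -ash → class I.
number: -me → singular.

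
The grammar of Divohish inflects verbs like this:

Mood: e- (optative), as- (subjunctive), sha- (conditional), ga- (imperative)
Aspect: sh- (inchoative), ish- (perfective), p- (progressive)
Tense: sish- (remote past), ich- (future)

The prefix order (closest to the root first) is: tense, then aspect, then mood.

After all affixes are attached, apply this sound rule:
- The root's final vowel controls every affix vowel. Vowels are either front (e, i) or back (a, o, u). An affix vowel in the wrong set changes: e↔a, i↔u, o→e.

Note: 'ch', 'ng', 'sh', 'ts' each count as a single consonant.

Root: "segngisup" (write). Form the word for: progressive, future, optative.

Attach tense future ich- → ichsegngisup.
Attach aspect progressive p- → pichsegngisup.
Attach mood optative e- → epichsegngisup.
Apply vowel harmony: epichsegngisup → apuchsegngisup.

apuchsegngisup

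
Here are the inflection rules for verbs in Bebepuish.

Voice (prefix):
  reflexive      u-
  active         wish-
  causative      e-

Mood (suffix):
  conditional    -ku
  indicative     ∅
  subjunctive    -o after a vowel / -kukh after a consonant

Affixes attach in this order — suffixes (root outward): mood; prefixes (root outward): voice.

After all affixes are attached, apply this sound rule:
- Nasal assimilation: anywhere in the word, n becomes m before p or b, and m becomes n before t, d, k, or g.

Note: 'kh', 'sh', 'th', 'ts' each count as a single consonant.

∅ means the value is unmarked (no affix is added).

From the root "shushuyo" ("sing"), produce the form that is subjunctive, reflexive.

ushushuyoo

Attach voice reflexive u- → ushushuyo.
Attach mood subjunctive -o (after vowel 'o') → ushushuyoo.
Nasal assimilation: no change.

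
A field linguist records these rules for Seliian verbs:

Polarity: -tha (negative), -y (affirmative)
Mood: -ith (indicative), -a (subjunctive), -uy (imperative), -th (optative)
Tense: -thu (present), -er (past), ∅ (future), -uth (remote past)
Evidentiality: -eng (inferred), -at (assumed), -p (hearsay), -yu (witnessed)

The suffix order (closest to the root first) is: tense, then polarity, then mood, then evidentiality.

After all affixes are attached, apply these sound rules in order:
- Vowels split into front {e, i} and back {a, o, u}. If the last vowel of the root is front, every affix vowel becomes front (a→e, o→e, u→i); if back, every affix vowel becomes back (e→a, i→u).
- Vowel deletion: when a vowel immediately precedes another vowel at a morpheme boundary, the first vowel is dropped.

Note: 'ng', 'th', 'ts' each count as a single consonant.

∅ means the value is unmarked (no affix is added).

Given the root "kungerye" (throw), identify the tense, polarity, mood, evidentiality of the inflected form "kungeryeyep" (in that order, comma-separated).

Segment: kungerye-y-a-p.
tense: ∅ → future.
polarity: -y → affirmative.
mood: -a → subjunctive.
evidentiality: -p → hearsay.

future, affirmative, subjunctive, hearsay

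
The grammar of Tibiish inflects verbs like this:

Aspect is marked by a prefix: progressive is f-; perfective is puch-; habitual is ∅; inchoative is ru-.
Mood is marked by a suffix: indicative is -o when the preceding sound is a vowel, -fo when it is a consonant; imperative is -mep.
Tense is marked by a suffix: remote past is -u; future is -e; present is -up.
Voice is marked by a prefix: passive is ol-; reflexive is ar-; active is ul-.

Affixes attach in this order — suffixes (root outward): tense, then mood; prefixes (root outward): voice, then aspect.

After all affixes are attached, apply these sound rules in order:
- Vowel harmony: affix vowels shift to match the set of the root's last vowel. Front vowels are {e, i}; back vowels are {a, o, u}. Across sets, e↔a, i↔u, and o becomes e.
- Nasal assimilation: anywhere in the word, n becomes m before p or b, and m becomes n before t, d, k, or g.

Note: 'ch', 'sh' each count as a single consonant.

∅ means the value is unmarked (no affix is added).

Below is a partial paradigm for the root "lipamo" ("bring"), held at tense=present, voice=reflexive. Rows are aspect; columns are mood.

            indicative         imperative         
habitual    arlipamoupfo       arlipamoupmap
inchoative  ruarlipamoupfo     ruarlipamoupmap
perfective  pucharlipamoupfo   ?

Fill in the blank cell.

Attach tense present -up → lipamoup.
Attach mood imperative -mep → lipamoupmep.
Attach voice reflexive ar- → arlipamoupmep.
Attach aspect perfective puch- → pucharlipamoupmep.
Apply vowel harmony: pucharlipamoupmep → pucharlipamoupmap.
Nasal assimilation: no change.

pucharlipamoupmap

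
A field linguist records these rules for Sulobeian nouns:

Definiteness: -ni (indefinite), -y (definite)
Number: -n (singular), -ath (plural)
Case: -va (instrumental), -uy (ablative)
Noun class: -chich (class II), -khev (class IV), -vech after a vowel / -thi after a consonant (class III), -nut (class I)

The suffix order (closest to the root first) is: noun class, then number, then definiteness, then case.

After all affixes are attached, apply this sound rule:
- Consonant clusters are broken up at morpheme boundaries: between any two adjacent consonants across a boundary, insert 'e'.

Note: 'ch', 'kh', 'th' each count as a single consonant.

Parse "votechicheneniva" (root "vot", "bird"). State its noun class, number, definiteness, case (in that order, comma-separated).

class II, singular, indefinite, instrumental

Segment: vot-chich-n-ni-va.
noun class: -chich → class II.
number: -n → singular.
definiteness: -ni → indefinite.
case: -va → instrumental.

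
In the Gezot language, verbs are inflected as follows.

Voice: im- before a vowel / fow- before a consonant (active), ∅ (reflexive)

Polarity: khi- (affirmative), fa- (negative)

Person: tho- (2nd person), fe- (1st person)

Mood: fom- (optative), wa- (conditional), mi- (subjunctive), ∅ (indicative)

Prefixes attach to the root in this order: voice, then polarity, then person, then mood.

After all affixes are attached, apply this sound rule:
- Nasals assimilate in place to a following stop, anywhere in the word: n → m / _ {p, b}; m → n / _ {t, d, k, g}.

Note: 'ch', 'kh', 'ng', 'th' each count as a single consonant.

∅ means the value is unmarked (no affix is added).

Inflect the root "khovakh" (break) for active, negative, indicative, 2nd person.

Attach voice active fow- (before consonant 'kh') → fowkhovakh.
Attach polarity negative fa- → fafowkhovakh.
Attach person 2nd person tho- → thofafowkhovakh.
mood = indicative: zero marking, form stays thofafowkhovakh.
Nasal assimilation: no change.

thofafowkhovakh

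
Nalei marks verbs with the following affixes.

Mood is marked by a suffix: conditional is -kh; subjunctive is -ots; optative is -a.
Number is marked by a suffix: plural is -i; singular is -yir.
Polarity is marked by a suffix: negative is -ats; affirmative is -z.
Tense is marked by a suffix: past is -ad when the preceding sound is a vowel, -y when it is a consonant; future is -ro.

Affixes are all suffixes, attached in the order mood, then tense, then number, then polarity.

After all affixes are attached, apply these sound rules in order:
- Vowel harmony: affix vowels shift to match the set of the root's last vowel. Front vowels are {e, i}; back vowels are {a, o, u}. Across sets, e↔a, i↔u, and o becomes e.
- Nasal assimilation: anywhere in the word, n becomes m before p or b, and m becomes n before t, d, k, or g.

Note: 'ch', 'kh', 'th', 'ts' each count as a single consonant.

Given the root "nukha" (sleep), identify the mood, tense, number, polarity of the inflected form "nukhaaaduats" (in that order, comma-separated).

Segment: nukha-a-ad-i-ats.
mood: -a → optative.
tense: -ad/y → past.
number: -i → plural.
polarity: -ats → negative.

optative, past, plural, negative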